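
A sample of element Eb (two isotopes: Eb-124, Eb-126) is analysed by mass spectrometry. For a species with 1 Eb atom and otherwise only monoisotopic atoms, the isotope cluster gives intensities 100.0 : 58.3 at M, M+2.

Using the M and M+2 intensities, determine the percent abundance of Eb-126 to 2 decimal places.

36.83%

Write p for the Eb-124 fraction. I(M+2)/I(M) = [C(1,1)·p^0·(1−p)] / p^1 = 1·(1−p)/p = 58.3/100.0 = 0.5830
(1−p)/p = 0.5830/1 = 0.5830  ⇒  p = 1/(1 + 0.5830) = 0.6317
Eb-124: 63.17%, Eb-126: 36.83%.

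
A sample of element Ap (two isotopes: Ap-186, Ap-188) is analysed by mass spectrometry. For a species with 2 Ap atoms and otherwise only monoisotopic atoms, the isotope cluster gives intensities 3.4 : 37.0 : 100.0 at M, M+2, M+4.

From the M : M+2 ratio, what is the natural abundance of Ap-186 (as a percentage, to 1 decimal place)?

Write p for the Ap-186 fraction. I(M+2)/I(M) = [C(2,1)·p^1·(1−p)] / p^2 = 2·(1−p)/p = 37.0/3.4 = 10.8824
(1−p)/p = 10.8824/2 = 5.4412  ⇒  p = 1/(1 + 5.4412) = 0.1553
Ap-186: 15.5%, Ap-188: 84.5%.

15.5%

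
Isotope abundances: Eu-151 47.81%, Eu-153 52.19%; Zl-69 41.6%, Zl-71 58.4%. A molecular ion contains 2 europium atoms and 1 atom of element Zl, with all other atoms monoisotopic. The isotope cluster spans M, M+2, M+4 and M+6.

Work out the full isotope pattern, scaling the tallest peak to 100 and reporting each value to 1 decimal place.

Europium pattern (n=2): 0.22857961 : 0.49904078 : 0.27237961
Element Zl pattern (n=1): 0.4160 : 0.5840
Convolve the two distributions (both contribute in 2-u steps):
  M: 0.22857961×0.4160 = 0.095089
  M+2: 0.22857961×0.5840 + 0.49904078×0.4160 = 0.341091
  M+4: 0.49904078×0.5840 + 0.27237961×0.4160 = 0.404750
  M+6: 0.27237961×0.5840 = 0.159070
Scale to base peak (0.404750) = 100: 23.5 : 84.3 : 100.0 : 39.3

23.5 : 84.3 : 100.0 : 39.3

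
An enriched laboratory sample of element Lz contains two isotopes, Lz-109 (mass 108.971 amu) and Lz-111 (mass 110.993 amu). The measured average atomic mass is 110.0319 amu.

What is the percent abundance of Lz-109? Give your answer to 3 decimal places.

Writing the weighted mean with unknown fraction x of Lz-109:
108.971·x + 110.993·(1 − x) = 110.0319
(108.971 − 110.993)·x = 110.0319 − 110.993
x = -0.9611 / -2.022 = 0.47532 → 47.532% Lz-109, 52.468% Lz-111.

47.532%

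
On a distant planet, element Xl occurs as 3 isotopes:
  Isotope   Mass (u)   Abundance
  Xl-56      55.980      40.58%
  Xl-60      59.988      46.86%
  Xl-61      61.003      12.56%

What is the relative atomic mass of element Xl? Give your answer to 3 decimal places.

58.489 u

Weight each isotope mass by its fractional abundance: 0.4058 × 55.980 + 0.4686 × 59.988 + 0.1256 × 61.003
= 22.7167 + 28.1104 + 7.6620 = 58.4891 u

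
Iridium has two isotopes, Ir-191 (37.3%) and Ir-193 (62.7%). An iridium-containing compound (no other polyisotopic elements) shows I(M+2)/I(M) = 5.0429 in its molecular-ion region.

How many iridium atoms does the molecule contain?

3

With n Ir atoms, P(M+2)/P(M) = C(n,1)·p^(n−1)q / p^n = n·q/p = n · 0.627/0.373.
n = 5.0429 × 0.373/0.627 = 3.00 ≈ 3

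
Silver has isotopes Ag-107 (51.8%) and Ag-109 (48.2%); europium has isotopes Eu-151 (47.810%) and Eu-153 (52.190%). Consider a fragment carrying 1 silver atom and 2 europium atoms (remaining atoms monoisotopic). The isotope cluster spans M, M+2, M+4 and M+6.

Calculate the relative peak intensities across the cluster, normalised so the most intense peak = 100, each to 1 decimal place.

31.0 : 96.6 : 100.0 : 34.4

Silver pattern (n=1): 0.5180 : 0.4820
Europium pattern (n=2): 0.22857961 : 0.49904078 : 0.27237961
Convolve the two distributions (both contribute in 2-u steps):
  M: 0.5180×0.22857961 = 0.118404
  M+2: 0.5180×0.49904078 + 0.4820×0.22857961 = 0.368678
  M+4: 0.5180×0.27237961 + 0.4820×0.49904078 = 0.381630
  M+6: 0.4820×0.27237961 = 0.131287
Scale to base peak (0.381630) = 100: 31.0 : 96.6 : 100.0 : 34.4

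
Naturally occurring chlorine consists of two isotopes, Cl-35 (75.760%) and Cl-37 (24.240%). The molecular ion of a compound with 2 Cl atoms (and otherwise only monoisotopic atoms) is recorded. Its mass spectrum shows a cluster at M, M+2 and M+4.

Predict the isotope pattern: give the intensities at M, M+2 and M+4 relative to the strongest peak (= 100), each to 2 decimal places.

The 2 Cl atoms are independent, so intensities follow the terms of (0.75760 + 0.24240)^2.
P(M) = 0.75760^2 = 0.573958
P(M+2) = 2 × 0.75760^1 × 0.24240^1 = 0.367284
P(M+4) = 0.24240^2 = 0.058758
The M peak is largest (0.573958); scaling to 100 gives 100.00 : 63.99 : 10.24.

100.00 : 63.99 : 10.24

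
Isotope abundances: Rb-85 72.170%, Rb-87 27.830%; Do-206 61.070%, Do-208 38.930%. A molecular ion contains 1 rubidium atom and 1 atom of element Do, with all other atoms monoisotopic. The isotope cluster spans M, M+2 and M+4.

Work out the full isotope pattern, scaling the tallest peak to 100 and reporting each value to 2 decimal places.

97.74 : 100.00 : 24.03

Rubidium pattern (n=1): 0.7217 : 0.2783
Element Do pattern (n=1): 0.6107 : 0.3893
Convolve the two distributions (both contribute in 2-u steps):
  M: 0.7217×0.6107 = 0.440742
  M+2: 0.7217×0.3893 + 0.2783×0.6107 = 0.450916
  M+4: 0.2783×0.3893 = 0.108342
Scale to base peak (0.450916) = 100: 97.74 : 100.00 : 24.03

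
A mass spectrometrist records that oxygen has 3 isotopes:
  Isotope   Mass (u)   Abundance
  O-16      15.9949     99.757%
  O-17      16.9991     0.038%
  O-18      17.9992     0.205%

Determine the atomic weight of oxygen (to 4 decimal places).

15.9994 u

Average mass = Σ (abundance × isotope mass) = 0.99757 × 15.9949 + 0.00038 × 16.9991 + 0.00205 × 17.9992
= 15.95603 + 0.00646 + 0.03690 = 15.99939 u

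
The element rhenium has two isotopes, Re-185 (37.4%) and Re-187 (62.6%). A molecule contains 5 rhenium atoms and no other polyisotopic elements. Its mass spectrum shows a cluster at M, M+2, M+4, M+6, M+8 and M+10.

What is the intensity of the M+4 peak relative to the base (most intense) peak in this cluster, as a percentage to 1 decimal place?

59.7%

(0.374 + 0.626)^5 gives M 0.0073, M+2 0.0612, M+4 0.2050, M+6 0.3431, M+8 0.2872, M+10 0.0961; the largest is M+6.
P(M+6) = C(5,3) × 0.374^2 × 0.626^3 = 10 × 0.139876 × 0.24531438 = 0.343136 (base)
P(M+4) = C(5,2) × 0.374^3 × 0.626^2 = 10 × 0.05231362 × 0.391876 = 0.205005
Relative intensity = 0.205005 / 0.343136 × 100 = 59.7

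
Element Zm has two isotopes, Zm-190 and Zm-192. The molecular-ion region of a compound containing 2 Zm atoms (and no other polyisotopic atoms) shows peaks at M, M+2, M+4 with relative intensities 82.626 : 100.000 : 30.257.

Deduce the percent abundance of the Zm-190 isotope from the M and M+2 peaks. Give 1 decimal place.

If p is the fraction of Zm that is Zm-190, then I(M+2)/I(M) = [C(2,1)·p^1·(1−p)] / p^2 = 2·(1−p)/p = 100.000/82.626 = 1.2103
(1−p)/p = 1.2103/2 = 0.6051  ⇒  p = 1/(1 + 0.6051) = 0.6230
Zm-190: 62.3%, Zm-192: 37.7%.

62.3%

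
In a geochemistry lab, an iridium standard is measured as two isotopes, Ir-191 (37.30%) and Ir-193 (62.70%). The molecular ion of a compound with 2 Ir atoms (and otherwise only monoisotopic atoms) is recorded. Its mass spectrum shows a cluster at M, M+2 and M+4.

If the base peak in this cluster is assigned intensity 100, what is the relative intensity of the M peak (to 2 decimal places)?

(0.3730 + 0.6270)^2 gives M 0.1391, M+2 0.4677, M+4 0.3931; the largest is M+2.
P(M+2) = C(2,1) × 0.3730^1 × 0.6270^1 = 2 × 0.3730 × 0.6270 = 0.467742 (base)
P(M) = C(2,0) × 0.3730^2 × 0.6270^0 = 1 × 0.139129 × 1.0000 = 0.139129
Relative intensity = 0.139129 / 0.467742 × 100 = 29.74

29.74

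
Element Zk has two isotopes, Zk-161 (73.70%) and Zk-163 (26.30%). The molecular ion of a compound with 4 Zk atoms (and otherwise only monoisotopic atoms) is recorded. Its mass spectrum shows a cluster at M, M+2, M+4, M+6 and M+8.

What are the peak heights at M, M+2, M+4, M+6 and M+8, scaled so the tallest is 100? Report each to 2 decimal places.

70.06 : 100.00 : 53.53 : 12.73 : 1.14

Each Zk atom is independently Zk-161 (p = 0.7370) or Zk-163 (q = 0.2630); the cluster is the binomial expansion (p + q)^4.
P(M) = 0.7370^4 = 0.295033
P(M+2) = 4 × 0.7370^3 × 0.2630^1 = 0.421132
P(M+4) = 6 × 0.7370^2 × 0.2630^2 = 0.225423
P(M+6) = 4 × 0.7370^1 × 0.2630^3 = 0.053628
P(M+8) = 0.2630^4 = 0.004784
The M+2 peak is largest (0.421132); scaling to 100 gives 70.06 : 100.00 : 53.53 : 12.73 : 1.14.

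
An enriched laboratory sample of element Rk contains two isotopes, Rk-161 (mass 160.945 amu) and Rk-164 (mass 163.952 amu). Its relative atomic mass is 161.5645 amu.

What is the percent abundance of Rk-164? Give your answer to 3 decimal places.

Let x be the fractional abundance of Rk-161; then Rk-164 has abundance 1 − x.
160.945·x + 163.952·(1 − x) = 161.5645
(160.945 − 163.952)·x = 161.5645 − 163.952
x = -2.3875 / -3.007 = 0.79398 → 79.398% Rk-161, 20.602% Rk-164.

20.602%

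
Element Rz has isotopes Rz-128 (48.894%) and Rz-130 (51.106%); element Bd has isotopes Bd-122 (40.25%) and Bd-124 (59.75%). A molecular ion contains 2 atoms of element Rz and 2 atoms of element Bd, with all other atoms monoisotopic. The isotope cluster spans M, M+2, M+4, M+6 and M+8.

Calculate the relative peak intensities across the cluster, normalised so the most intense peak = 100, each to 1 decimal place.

Element Rz pattern (n=2): 0.23906232 : 0.49975535 : 0.26118232
Element Bd pattern (n=2): 0.16200625 : 0.4809875 : 0.35700625
Convolve the two distributions (both contribute in 2-u steps):
  M: 0.23906232×0.16200625 = 0.038730
  M+2: 0.23906232×0.4809875 + 0.49975535×0.16200625 = 0.195949
  M+4: 0.23906232×0.35700625 + 0.49975535×0.4809875 + 0.26118232×0.16200625 = 0.368036
  M+6: 0.49975535×0.35700625 + 0.26118232×0.4809875 = 0.304041
  M+8: 0.26118232×0.35700625 = 0.093244
Scale to base peak (0.368036) = 100: 10.5 : 53.2 : 100.0 : 82.6 : 25.3

10.5 : 53.2 : 100.0 : 82.6 : 25.3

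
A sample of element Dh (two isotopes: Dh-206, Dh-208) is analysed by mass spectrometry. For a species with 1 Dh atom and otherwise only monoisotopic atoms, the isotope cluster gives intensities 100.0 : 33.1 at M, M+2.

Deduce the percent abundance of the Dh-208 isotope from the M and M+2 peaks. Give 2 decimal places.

If p is the fraction of Dh that is Dh-206, then I(M+2)/I(M) = [C(1,1)·p^0·(1−p)] / p^1 = 1·(1−p)/p = 33.1/100.0 = 0.3310
(1−p)/p = 0.3310/1 = 0.3310  ⇒  p = 1/(1 + 0.3310) = 0.7513
Dh-206: 75.13%, Dh-208: 24.87%.

24.87%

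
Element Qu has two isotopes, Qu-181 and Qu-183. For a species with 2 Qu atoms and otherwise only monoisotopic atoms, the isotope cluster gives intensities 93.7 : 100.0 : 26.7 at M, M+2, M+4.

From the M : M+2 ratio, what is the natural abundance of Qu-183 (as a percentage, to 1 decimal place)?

Write p for the Qu-181 fraction. I(M+2)/I(M) = [C(2,1)·p^1·(1−p)] / p^2 = 2·(1−p)/p = 100.0/93.7 = 1.0672
(1−p)/p = 1.0672/2 = 0.5336  ⇒  p = 1/(1 + 0.5336) = 0.6521
Qu-181: 65.2%, Qu-183: 34.8%.

34.8%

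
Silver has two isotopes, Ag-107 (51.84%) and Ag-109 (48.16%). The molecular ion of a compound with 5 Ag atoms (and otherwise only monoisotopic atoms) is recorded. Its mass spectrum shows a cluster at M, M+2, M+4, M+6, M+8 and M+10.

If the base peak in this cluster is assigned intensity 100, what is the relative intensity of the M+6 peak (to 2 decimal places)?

92.90

Term probabilities: M 0.0374, M+2 0.1739, M+4 0.3231, M+6 0.3002, M+8 0.1394, M+10 0.0259. Base peak = M+4.
P(M+4) = C(5,2) × 0.5184^3 × 0.4816^2 = 10 × 0.13931407 × 0.23193856 = 0.323123 (base)
P(M+6) = C(5,3) × 0.5184^2 × 0.4816^3 = 10 × 0.26873856 × 0.11170161 = 0.300185
Relative intensity = 0.300185 / 0.323123 × 100 = 92.90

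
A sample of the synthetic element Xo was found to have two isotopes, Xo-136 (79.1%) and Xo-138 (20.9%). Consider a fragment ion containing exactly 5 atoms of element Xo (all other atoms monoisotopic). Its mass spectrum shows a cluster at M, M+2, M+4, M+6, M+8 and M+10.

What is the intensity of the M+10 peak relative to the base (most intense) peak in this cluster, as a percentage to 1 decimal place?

Binomial terms of (0.791 + 0.209)^5: M 0.3097, M+2 0.4091, M+4 0.2162, M+6 0.0571, M+8 0.0075, M+10 0.0004 → M+2 is the base peak.
P(M+2) = C(5,1) × 0.791^4 × 0.209^1 = 5 × 0.39147671 × 0.2090 = 0.409093 (base)
P(M+10) = C(5,5) × 0.791^0 × 0.209^5 = 1 × 1.0000 × 0.00039878 = 0.000399
Relative intensity = 0.000399 / 0.409093 × 100 = 0.1

0.1%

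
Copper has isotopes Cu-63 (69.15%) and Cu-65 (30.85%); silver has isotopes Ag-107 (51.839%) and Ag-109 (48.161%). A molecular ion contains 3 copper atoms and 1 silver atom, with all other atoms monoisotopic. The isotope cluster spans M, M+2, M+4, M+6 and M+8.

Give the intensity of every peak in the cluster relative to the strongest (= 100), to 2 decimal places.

Copper pattern (n=3): 0.33065611 : 0.44254842 : 0.19743483 : 0.02936064
Silver pattern (n=1): 0.51839 : 0.48161
Convolve the two distributions (both contribute in 2-u steps):
  M: 0.33065611×0.51839 = 0.171409
  M+2: 0.33065611×0.48161 + 0.44254842×0.51839 = 0.388660
  M+4: 0.44254842×0.48161 + 0.19743483×0.51839 = 0.315484
  M+6: 0.19743483×0.48161 + 0.02936064×0.51839 = 0.110307
  M+8: 0.02936064×0.48161 = 0.014140
Scale to base peak (0.388660) = 100: 44.10 : 100.00 : 81.17 : 28.38 : 3.64

44.10 : 100.00 : 81.17 : 28.38 : 3.64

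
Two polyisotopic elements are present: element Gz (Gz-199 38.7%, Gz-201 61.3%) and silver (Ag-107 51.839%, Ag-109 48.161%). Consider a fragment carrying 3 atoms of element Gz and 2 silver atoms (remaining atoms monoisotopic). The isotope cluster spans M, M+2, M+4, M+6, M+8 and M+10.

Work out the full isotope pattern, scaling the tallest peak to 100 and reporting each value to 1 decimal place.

4.5 : 30.0 : 78.1 : 100.0 : 62.9 : 15.5

Element Gz pattern (n=3): 0.0579606 : 0.27542519 : 0.43626781 : 0.2303464
Silver pattern (n=2): 0.26872819 : 0.49932362 : 0.23194819
Convolve the two distributions (both contribute in 2-u steps):
  M: 0.0579606×0.26872819 = 0.015576
  M+2: 0.0579606×0.49932362 + 0.27542519×0.26872819 = 0.102956
  M+4: 0.0579606×0.23194819 + 0.27542519×0.49932362 + 0.43626781×0.26872819 = 0.268208
  M+6: 0.27542519×0.23194819 + 0.43626781×0.49932362 + 0.2303464×0.26872819 = 0.343624
  M+8: 0.43626781×0.23194819 + 0.2303464×0.49932362 = 0.216209
  M+10: 0.2303464×0.23194819 = 0.053428
Scale to base peak (0.343624) = 100: 4.5 : 30.0 : 78.1 : 100.0 : 62.9 : 15.5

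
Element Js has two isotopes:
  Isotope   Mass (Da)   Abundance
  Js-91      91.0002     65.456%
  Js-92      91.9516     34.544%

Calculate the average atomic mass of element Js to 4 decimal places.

Weight each isotope mass by its fractional abundance: 0.65456 × 91.0002 + 0.34544 × 91.9516
= 59.56509 + 31.76376 = 91.32885 Da

91.3289 Da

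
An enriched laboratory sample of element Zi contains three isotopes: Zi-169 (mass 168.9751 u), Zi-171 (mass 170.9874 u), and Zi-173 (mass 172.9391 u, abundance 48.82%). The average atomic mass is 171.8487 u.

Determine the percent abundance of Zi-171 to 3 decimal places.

46.632%

Let x and y be the fractions of Zi-169 and Zi-171. Then x + y = 1 − 0.4882 = 0.5118 and 168.9751x + 170.9874y = 171.8487 − 0.4882×172.9391 = 87.41983138.
Substituting: 168.9751x + 170.9874(0.5118 − x) = 87.41983138
(168.9751 − 170.9874)x = -0.09151994  ⇒  x = 0.04548, y = 0.46632
Zi-169: 4.548%, Zi-171: 46.632%.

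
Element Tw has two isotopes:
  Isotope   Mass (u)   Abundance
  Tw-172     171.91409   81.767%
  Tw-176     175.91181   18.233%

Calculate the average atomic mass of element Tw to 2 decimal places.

Average mass = Σ (abundance × isotope mass) = 0.81767 × 171.91409 + 0.18233 × 175.91181
= 140.568994 + 32.074000 = 172.642994 u

172.64 u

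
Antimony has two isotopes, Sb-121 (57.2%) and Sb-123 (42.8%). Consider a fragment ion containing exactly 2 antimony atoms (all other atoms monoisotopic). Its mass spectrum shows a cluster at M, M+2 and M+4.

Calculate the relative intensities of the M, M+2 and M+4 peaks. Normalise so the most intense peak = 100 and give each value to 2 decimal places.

66.82 : 100.00 : 37.41

Expanding (0.572 + 0.428)^2:
P(M) = 0.572^2 = 0.327184
P(M+2) = 2 × 0.572^1 × 0.428^1 = 0.489632
P(M+4) = 0.428^2 = 0.183184
The M+2 peak is largest (0.489632); scaling to 100 gives 66.82 : 100.00 : 37.41.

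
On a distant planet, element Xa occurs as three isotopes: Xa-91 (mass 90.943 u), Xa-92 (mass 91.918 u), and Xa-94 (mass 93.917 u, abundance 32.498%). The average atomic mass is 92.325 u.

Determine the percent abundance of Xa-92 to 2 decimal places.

42.62%

Let x and y be the fractions of Xa-91 and Xa-92. Then x + y = 1 − 0.32498 = 0.67502 and 90.943x + 91.918y = 92.325 − 0.32498×93.917 = 61.80385334.
Substituting: 90.943x + 91.918(0.67502 − x) = 61.80385334
(90.943 − 91.918)x = -0.24263502  ⇒  x = 0.24886, y = 0.42616
Xa-91: 24.89%, Xa-92: 42.62%.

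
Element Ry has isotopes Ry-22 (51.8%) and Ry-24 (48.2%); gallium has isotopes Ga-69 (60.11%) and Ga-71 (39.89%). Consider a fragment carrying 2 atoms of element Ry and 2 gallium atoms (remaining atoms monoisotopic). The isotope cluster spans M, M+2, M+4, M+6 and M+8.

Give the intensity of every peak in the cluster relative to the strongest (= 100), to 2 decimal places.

26.48 : 84.43 : 100.00 : 52.13 : 10.10

Element Ry pattern (n=2): 0.268324 : 0.499352 : 0.232324
Gallium pattern (n=2): 0.36132121 : 0.47955758 : 0.15912121
Convolve the two distributions (both contribute in 2-u steps):
  M: 0.268324×0.36132121 = 0.096951
  M+2: 0.268324×0.47955758 + 0.499352×0.36132121 = 0.309103
  M+4: 0.268324×0.15912121 + 0.499352×0.47955758 + 0.232324×0.36132121 = 0.366108
  M+6: 0.499352×0.15912121 + 0.232324×0.47955758 = 0.190870
  M+8: 0.232324×0.15912121 = 0.036968
Scale to base peak (0.366108) = 100: 26.48 : 84.43 : 100.00 : 52.13 : 10.10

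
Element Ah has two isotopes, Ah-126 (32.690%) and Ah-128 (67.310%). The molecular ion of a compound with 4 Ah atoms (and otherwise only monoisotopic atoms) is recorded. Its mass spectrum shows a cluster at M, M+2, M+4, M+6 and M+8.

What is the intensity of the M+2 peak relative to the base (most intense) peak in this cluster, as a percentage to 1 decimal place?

Term probabilities: M 0.0114, M+2 0.0941, M+4 0.2905, M+6 0.3988, M+8 0.2053. Base peak = M+6.
P(M+6) = C(4,3) × 0.32690^1 × 0.67310^3 = 4 × 0.3269 × 0.30495712 = 0.398762 (base)
P(M+2) = C(4,1) × 0.32690^3 × 0.67310^1 = 4 × 0.03493371 × 0.6731 = 0.094056
Relative intensity = 0.094056 / 0.398762 × 100 = 23.6

23.6%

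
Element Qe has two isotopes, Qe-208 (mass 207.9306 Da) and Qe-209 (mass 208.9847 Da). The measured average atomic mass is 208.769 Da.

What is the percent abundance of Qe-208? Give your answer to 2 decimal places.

Writing the weighted mean with unknown fraction x of Qe-208:
207.9306·x + 208.9847·(1 − x) = 208.769
(207.9306 − 208.9847)·x = 208.769 − 208.9847
x = -0.2157 / -1.0541 = 0.20463 → 20.46% Qe-208, 79.54% Qe-209.

20.46%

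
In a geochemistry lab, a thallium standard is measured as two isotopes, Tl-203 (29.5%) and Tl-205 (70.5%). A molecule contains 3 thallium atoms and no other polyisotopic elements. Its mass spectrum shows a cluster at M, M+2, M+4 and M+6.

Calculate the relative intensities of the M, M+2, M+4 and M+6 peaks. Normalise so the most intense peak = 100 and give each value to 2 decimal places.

The 3 Tl atoms are independent, so intensities follow the terms of (0.295 + 0.705)^3.
P(M) = 0.295^3 = 0.025672
P(M+2) = 3 × 0.295^2 × 0.705^1 = 0.184058
P(M+4) = 3 × 0.295^1 × 0.705^2 = 0.439867
P(M+6) = 0.705^3 = 0.350403
The M+4 peak is largest (0.439867); scaling to 100 gives 5.84 : 41.84 : 100.00 : 79.66.

5.84 : 41.84 : 100.00 : 79.66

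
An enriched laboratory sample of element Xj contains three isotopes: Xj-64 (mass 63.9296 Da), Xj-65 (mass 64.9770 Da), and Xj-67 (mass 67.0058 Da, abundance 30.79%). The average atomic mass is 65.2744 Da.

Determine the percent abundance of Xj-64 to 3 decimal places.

Let x and y be the fractions of Xj-64 and Xj-65. Then x + y = 1 − 0.3079 = 0.6921 and 63.9296x + 64.9770y = 65.2744 − 0.3079×67.0058 = 44.64331418.
Substituting: 63.9296x + 64.9770(0.6921 − x) = 44.64331418
(63.9296 − 64.9770)x = -0.32726752  ⇒  x = 0.31246, y = 0.37964
Xj-64: 31.246%, Xj-65: 37.964%.

31.246%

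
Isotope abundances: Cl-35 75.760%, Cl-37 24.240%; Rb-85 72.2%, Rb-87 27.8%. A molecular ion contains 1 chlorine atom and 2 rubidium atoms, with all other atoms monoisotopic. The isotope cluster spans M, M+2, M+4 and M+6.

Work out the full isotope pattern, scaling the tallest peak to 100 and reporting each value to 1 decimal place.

Chlorine pattern (n=1): 0.7576 : 0.2424
Rubidium pattern (n=2): 0.521284 : 0.401432 : 0.077284
Convolve the two distributions (both contribute in 2-u steps):
  M: 0.7576×0.521284 = 0.394925
  M+2: 0.7576×0.401432 + 0.2424×0.521284 = 0.430484
  M+4: 0.7576×0.077284 + 0.2424×0.401432 = 0.155857
  M+6: 0.2424×0.077284 = 0.018734
Scale to base peak (0.430484) = 100: 91.7 : 100.0 : 36.2 : 4.4

91.7 : 100.0 : 36.2 : 4.4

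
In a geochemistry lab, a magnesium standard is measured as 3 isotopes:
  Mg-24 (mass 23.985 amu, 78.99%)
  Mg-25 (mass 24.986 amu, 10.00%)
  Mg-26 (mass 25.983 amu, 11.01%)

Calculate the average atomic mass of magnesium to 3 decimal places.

24.305 amu

Ar = Σ fᵢ·mᵢ = 0.7899 × 23.985 + 0.1000 × 24.986 + 0.1101 × 25.983
= 18.9458 + 2.4986 + 2.8607 = 24.3051 amu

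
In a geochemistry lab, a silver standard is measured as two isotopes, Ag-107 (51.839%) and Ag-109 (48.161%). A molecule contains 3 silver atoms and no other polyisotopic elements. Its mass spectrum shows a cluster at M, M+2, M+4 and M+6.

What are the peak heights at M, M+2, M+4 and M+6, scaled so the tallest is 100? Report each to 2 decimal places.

The 3 Ag atoms are independent, so intensities follow the terms of (0.51839 + 0.48161)^3.
P(M) = 0.51839^3 = 0.139306
P(M+2) = 3 × 0.51839^2 × 0.48161^1 = 0.388267
P(M+4) = 3 × 0.51839^1 × 0.48161^2 = 0.360719
P(M+6) = 0.48161^3 = 0.111709
The M+2 peak is largest (0.388267); scaling to 100 gives 35.88 : 100.00 : 92.90 : 28.77.

35.88 : 100.00 : 92.90 : 28.77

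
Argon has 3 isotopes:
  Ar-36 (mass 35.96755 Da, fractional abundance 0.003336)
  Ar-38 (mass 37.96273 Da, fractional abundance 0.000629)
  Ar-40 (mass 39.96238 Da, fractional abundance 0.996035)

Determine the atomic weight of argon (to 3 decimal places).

39.948 Da

Weight each isotope mass by its fractional abundance: 0.003336 × 35.96755 + 0.000629 × 37.96273 + 0.996035 × 39.96238
= 0.119988 + 0.023879 + 39.803929 = 39.947796 Da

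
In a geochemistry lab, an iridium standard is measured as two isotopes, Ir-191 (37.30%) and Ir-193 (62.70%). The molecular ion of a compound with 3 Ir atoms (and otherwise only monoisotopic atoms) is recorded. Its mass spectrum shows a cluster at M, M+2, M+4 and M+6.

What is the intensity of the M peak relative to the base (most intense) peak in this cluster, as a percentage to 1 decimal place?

11.8%

Binomial terms of (0.3730 + 0.6270)^3: M 0.0519, M+2 0.2617, M+4 0.4399, M+6 0.2465 → M+4 is the base peak.
P(M+4) = C(3,2) × 0.3730^1 × 0.6270^2 = 3 × 0.3730 × 0.393129 = 0.439911 (base)
P(M) = C(3,0) × 0.3730^3 × 0.6270^0 = 1 × 0.05189512 × 1.0000 = 0.051895
Relative intensity = 0.051895 / 0.439911 × 100 = 11.8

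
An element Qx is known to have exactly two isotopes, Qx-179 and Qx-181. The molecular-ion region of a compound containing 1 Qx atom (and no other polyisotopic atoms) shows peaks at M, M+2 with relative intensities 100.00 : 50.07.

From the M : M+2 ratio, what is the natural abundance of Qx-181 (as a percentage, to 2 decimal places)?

Write p for the Qx-179 fraction. I(M+2)/I(M) = [C(1,1)·p^0·(1−p)] / p^1 = 1·(1−p)/p = 50.07/100.00 = 0.5007
(1−p)/p = 0.5007/1 = 0.5007  ⇒  p = 1/(1 + 0.5007) = 0.6664
Qx-179: 66.64%, Qx-181: 33.36%.

33.36%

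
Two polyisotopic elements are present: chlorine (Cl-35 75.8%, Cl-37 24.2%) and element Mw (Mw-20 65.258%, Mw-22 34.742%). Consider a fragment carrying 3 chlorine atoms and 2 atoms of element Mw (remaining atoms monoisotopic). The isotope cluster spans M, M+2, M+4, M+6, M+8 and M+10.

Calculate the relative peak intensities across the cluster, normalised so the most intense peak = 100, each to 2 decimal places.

49.44 : 100.00 : 79.55 : 31.13 : 6.00 : 0.46

Chlorine pattern (n=3): 0.43551951 : 0.41713346 : 0.13317454 : 0.01417249
Element Mw pattern (n=2): 0.42586066 : 0.45343869 : 0.12070066
Convolve the two distributions (both contribute in 2-u steps):
  M: 0.43551951×0.42586066 = 0.185471
  M+2: 0.43551951×0.45343869 + 0.41713346×0.42586066 = 0.375122
  M+4: 0.43551951×0.12070066 + 0.41713346×0.45343869 + 0.13317454×0.42586066 = 0.298426
  M+6: 0.41713346×0.12070066 + 0.13317454×0.45343869 + 0.01417249×0.42586066 = 0.116770
  M+8: 0.13317454×0.12070066 + 0.01417249×0.45343869 = 0.022501
  M+10: 0.01417249×0.12070066 = 0.001711
Scale to base peak (0.375122) = 100: 49.44 : 100.00 : 79.55 : 31.13 : 6.00 : 0.46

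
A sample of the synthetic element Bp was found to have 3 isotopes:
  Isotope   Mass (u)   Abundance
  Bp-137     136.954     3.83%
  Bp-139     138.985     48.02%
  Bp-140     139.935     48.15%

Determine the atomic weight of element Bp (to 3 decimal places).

139.365 u

Ar = Σ fᵢ·mᵢ = 0.0383 × 136.954 + 0.4802 × 138.985 + 0.4815 × 139.935
= 5.2453 + 66.7406 + 67.3787 = 139.3646 u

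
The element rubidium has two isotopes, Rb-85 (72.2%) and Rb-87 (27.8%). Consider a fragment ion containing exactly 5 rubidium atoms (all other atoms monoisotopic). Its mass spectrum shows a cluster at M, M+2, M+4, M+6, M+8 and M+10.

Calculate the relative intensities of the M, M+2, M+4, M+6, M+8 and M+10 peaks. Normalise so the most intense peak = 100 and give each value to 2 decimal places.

The 5 Rb atoms are independent, so intensities follow the terms of (0.722 + 0.278)^5.
P(M) = 0.722^5 = 0.196194
P(M+2) = 5 × 0.722^4 × 0.278^1 = 0.377714
P(M+4) = 10 × 0.722^3 × 0.278^2 = 0.290872
P(M+6) = 10 × 0.722^2 × 0.278^3 = 0.111998
P(M+8) = 5 × 0.722^1 × 0.278^4 = 0.021562
P(M+10) = 0.278^5 = 0.001660
The M+2 peak is largest (0.377714); scaling to 100 gives 51.94 : 100.00 : 77.01 : 29.65 : 5.71 : 0.44.

51.94 : 100.00 : 77.01 : 29.65 : 5.71 : 0.44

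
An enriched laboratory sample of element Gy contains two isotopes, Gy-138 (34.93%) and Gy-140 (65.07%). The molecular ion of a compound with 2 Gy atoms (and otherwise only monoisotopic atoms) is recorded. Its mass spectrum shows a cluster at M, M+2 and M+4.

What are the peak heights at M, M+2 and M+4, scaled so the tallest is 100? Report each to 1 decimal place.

26.8 : 100.0 : 93.1

Each Gy atom is independently Gy-138 (p = 0.3493) or Gy-140 (q = 0.6507); the cluster is the binomial expansion (p + q)^2.
P(M) = 0.3493^2 = 0.122010
P(M+2) = 2 × 0.3493^1 × 0.6507^1 = 0.454579
P(M+4) = 0.6507^2 = 0.423410
The M+2 peak is largest (0.454579); scaling to 100 gives 26.8 : 100.0 : 93.1.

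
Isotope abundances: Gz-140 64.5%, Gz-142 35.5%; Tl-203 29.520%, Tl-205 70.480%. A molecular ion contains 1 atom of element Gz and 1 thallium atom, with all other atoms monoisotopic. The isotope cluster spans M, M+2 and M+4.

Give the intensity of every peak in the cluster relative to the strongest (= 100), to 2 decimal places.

Element Gz pattern (n=1): 0.6450 : 0.3550
Thallium pattern (n=1): 0.2952 : 0.7048
Convolve the two distributions (both contribute in 2-u steps):
  M: 0.6450×0.2952 = 0.190404
  M+2: 0.6450×0.7048 + 0.3550×0.2952 = 0.559392
  M+4: 0.3550×0.7048 = 0.250204
Scale to base peak (0.559392) = 100: 34.04 : 100.00 : 44.73

34.04 : 100.00 : 44.73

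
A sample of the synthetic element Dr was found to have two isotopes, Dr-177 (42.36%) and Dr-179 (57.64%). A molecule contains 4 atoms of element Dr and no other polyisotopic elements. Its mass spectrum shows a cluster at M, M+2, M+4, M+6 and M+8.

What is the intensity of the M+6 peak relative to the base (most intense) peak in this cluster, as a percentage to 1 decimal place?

Binomial terms of (0.4236 + 0.5764)^4: M 0.0322, M+2 0.1752, M+4 0.3577, M+6 0.3245, M+8 0.1104 → M+4 is the base peak.
P(M+4) = C(4,2) × 0.4236^2 × 0.5764^2 = 6 × 0.17943696 × 0.33223696 = 0.357694 (base)
P(M+6) = C(4,3) × 0.4236^1 × 0.5764^3 = 4 × 0.4236 × 0.19150138 = 0.324480
Relative intensity = 0.324480 / 0.357694 × 100 = 90.7

90.7%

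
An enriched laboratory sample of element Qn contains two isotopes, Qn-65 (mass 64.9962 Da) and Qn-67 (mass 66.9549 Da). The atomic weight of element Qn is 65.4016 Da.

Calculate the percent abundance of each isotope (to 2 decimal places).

Qn-65: 79.30%, Qn-67: 20.70%

Let x be the fractional abundance of Qn-65; then Qn-67 has abundance 1 − x.
64.9962·x + 66.9549·(1 − x) = 65.4016
(64.9962 − 66.9549)·x = 65.4016 − 66.9549
x = -1.5533 / -1.9587 = 0.79303 → 79.30% Qn-65, 20.70% Qn-67.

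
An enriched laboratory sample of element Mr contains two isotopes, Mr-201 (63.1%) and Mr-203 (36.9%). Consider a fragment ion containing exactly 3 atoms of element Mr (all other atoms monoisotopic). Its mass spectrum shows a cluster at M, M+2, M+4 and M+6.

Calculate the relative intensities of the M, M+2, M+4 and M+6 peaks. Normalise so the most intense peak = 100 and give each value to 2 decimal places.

57.00 : 100.00 : 58.48 : 11.40

Expanding (0.631 + 0.369)^3:
P(M) = 0.631^3 = 0.251240
P(M+2) = 3 × 0.631^2 × 0.369^1 = 0.440764
P(M+4) = 3 × 0.631^1 × 0.369^2 = 0.257753
P(M+6) = 0.369^3 = 0.050243
The M+2 peak is largest (0.440764); scaling to 100 gives 57.00 : 100.00 : 58.48 : 11.40.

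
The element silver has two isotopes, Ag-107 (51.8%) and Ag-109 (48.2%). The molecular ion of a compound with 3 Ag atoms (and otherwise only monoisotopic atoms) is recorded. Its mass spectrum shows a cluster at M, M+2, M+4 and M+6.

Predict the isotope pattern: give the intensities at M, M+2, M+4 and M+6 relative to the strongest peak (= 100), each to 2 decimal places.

35.82 : 100.00 : 93.05 : 28.86

Expanding (0.518 + 0.482)^3:
P(M) = 0.518^3 = 0.138992
P(M+2) = 3 × 0.518^2 × 0.482^1 = 0.387997
P(M+4) = 3 × 0.518^1 × 0.482^2 = 0.361031
P(M+6) = 0.482^3 = 0.111980
The M+2 peak is largest (0.387997); scaling to 100 gives 35.82 : 100.00 : 93.05 : 28.86.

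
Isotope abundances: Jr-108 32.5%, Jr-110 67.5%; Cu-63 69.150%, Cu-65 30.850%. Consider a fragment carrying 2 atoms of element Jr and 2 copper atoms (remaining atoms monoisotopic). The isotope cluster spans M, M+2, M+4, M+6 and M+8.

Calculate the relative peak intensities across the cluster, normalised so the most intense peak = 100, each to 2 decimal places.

Element Jr pattern (n=2): 0.105625 : 0.43875 : 0.455625
Copper pattern (n=2): 0.47817225 : 0.4266555 : 0.09517225
Convolve the two distributions (both contribute in 2-u steps):
  M: 0.105625×0.47817225 = 0.050507
  M+2: 0.105625×0.4266555 + 0.43875×0.47817225 = 0.254864
  M+4: 0.105625×0.09517225 + 0.43875×0.4266555 + 0.455625×0.47817225 = 0.415115
  M+6: 0.43875×0.09517225 + 0.455625×0.4266555 = 0.236152
  M+8: 0.455625×0.09517225 = 0.043363
Scale to base peak (0.415115) = 100: 12.17 : 61.40 : 100.00 : 56.89 : 10.45

12.17 : 61.40 : 100.00 : 56.89 : 10.45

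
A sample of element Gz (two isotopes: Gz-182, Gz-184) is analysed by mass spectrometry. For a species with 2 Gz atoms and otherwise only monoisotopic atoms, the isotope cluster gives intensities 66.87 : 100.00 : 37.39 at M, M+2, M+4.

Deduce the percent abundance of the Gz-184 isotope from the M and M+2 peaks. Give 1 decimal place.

42.8%

Write p for the Gz-182 fraction. I(M+2)/I(M) = [C(2,1)·p^1·(1−p)] / p^2 = 2·(1−p)/p = 100.00/66.87 = 1.4954
(1−p)/p = 1.4954/2 = 0.7477  ⇒  p = 1/(1 + 0.7477) = 0.5722
Gz-182: 57.2%, Gz-184: 42.8%.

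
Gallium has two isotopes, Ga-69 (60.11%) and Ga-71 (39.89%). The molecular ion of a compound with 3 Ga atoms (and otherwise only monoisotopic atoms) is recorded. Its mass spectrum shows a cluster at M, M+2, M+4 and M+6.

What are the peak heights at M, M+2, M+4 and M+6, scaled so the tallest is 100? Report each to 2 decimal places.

Expanding (0.6011 + 0.3989)^3:
P(M) = 0.6011^3 = 0.217190
P(M+2) = 3 × 0.6011^2 × 0.3989^1 = 0.432393
P(M+4) = 3 × 0.6011^1 × 0.3989^2 = 0.286943
P(M+6) = 0.3989^3 = 0.063473
The M+2 peak is largest (0.432393); scaling to 100 gives 50.23 : 100.00 : 66.36 : 14.68.

50.23 : 100.00 : 66.36 : 14.68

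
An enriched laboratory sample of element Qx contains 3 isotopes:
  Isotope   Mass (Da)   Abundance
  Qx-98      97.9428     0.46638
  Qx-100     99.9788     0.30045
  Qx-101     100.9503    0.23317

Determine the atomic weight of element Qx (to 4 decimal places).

99.2558 Da

Weight each isotope mass by its fractional abundance: 0.46638 × 97.9428 + 0.30045 × 99.9788 + 0.23317 × 100.9503
= 45.67856 + 30.03863 + 23.53858 = 99.25577 Da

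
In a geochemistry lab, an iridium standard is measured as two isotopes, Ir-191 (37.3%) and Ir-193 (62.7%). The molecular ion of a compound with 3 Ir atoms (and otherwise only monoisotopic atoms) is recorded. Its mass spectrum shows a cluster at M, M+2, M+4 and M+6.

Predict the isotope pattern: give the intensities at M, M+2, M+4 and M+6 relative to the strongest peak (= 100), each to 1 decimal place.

Each Ir atom is independently Ir-191 (p = 0.373) or Ir-193 (q = 0.627); the cluster is the binomial expansion (p + q)^3.
P(M) = 0.373^3 = 0.051895
P(M+2) = 3 × 0.373^2 × 0.627^1 = 0.261702
P(M+4) = 3 × 0.373^1 × 0.627^2 = 0.439911
P(M+6) = 0.627^3 = 0.246492
The M+4 peak is largest (0.439911); scaling to 100 gives 11.8 : 59.5 : 100.0 : 56.0.

11.8 : 59.5 : 100.0 : 56.0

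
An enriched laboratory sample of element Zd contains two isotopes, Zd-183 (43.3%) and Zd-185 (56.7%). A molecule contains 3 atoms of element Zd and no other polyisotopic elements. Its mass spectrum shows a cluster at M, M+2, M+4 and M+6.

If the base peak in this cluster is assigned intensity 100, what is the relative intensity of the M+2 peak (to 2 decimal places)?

Binomial terms of (0.433 + 0.567)^3: M 0.0812, M+2 0.3189, M+4 0.4176, M+6 0.1823 → M+4 is the base peak.
P(M+4) = C(3,2) × 0.433^1 × 0.567^2 = 3 × 0.4330 × 0.321489 = 0.417614 (base)
P(M+2) = C(3,1) × 0.433^2 × 0.567^1 = 3 × 0.187489 × 0.5670 = 0.318919
Relative intensity = 0.318919 / 0.417614 × 100 = 76.37

76.37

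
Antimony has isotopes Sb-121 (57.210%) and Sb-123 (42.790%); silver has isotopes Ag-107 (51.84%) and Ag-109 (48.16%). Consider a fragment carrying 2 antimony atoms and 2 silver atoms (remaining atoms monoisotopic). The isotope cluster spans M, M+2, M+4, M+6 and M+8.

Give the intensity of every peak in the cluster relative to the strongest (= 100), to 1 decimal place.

Antimony pattern (n=2): 0.32729841 : 0.48960318 : 0.18309841
Silver pattern (n=2): 0.26873856 : 0.49932288 : 0.23193856
Convolve the two distributions (both contribute in 2-u steps):
  M: 0.32729841×0.26873856 = 0.087958
  M+2: 0.32729841×0.49932288 + 0.48960318×0.26873856 = 0.295003
  M+4: 0.32729841×0.23193856 + 0.48960318×0.49932288 + 0.18309841×0.26873856 = 0.369589
  M+6: 0.48960318×0.23193856 + 0.18309841×0.49932288 = 0.204983
  M+8: 0.18309841×0.23193856 = 0.042468
Scale to base peak (0.369589) = 100: 23.8 : 79.8 : 100.0 : 55.5 : 11.5

23.8 : 79.8 : 100.0 : 55.5 : 11.5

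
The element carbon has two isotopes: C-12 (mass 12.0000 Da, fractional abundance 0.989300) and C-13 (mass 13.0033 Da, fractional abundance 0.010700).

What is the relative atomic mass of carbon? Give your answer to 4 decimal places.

12.0107 Da

Weight each isotope mass by its fractional abundance: 0.989300 × 12.0000 + 0.010700 × 13.0033
= 11.87160 + 0.13914 = 12.01074 Da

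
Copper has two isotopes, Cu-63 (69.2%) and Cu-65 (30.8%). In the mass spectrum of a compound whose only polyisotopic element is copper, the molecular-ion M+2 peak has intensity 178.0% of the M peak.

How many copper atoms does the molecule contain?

4

For n independent Cu atoms, I(M+2)/I(M) = n · (abundance Cu-65) / (abundance Cu-63) = n · 0.308/0.692.
n = 1.780 × 0.692/0.308 = 4.00 ≈ 4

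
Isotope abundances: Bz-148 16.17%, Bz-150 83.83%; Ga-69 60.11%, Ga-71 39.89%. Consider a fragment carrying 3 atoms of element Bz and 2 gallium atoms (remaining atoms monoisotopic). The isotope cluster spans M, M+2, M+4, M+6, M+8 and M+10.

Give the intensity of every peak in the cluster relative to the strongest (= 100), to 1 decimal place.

0.4 : 6.7 : 40.2 : 100.0 : 87.1 : 24.2

Element Bz pattern (n=3): 0.00422795 : 0.06575681 : 0.34090252 : 0.58911272
Gallium pattern (n=2): 0.36132121 : 0.47955758 : 0.15912121
Convolve the two distributions (both contribute in 2-u steps):
  M: 0.00422795×0.36132121 = 0.001528
  M+2: 0.00422795×0.47955758 + 0.06575681×0.36132121 = 0.025787
  M+4: 0.00422795×0.15912121 + 0.06575681×0.47955758 + 0.34090252×0.36132121 = 0.155382
  M+6: 0.06575681×0.15912121 + 0.34090252×0.47955758 + 0.58911272×0.36132121 = 0.386805
  M+8: 0.34090252×0.15912121 + 0.58911272×0.47955758 = 0.336758
  M+10: 0.58911272×0.15912121 = 0.093740
Scale to base peak (0.386805) = 100: 0.4 : 6.7 : 40.2 : 100.0 : 87.1 : 24.2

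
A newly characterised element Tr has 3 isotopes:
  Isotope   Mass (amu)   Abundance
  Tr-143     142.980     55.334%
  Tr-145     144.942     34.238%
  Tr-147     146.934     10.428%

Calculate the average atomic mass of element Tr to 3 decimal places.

The abundance-weighted mean is 0.55334 × 142.980 + 0.34238 × 144.942 + 0.10428 × 146.934
= 79.1166 + 49.6252 + 15.3223 = 144.0641 amu

144.064 amu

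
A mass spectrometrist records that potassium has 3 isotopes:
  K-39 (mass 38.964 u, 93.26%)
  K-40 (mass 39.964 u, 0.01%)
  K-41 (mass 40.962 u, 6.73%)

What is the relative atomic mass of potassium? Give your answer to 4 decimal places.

Weight each isotope mass by its fractional abundance: 0.9326 × 38.964 + 0.0001 × 39.964 + 0.0673 × 40.962
= 36.33783 + 0.00400 + 2.75674 = 39.09857 u

39.0986 u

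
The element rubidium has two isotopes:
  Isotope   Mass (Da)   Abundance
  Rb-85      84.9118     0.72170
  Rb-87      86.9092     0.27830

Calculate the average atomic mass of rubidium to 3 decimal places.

The abundance-weighted mean is 0.72170 × 84.9118 + 0.27830 × 86.9092
= 61.28085 + 24.18683 = 85.46768 Da

85.468 Da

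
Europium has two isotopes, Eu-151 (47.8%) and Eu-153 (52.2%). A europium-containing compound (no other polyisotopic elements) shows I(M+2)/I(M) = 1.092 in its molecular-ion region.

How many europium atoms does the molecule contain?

1

The M+2/M ratio from n Eu atoms is n · q/p = n · 0.522/0.478.
n = 1.092 × 0.478/0.522 = 1.00 ≈ 1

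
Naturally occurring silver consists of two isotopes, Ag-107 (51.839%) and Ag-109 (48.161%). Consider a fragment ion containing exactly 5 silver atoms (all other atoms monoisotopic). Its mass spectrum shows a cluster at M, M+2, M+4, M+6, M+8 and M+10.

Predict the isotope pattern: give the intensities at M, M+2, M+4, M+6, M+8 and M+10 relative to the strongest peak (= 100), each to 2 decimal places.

11.59 : 53.82 : 100.00 : 92.90 : 43.16 : 8.02

Each Ag atom is independently Ag-107 (p = 0.51839) or Ag-109 (q = 0.48161); the cluster is the binomial expansion (p + q)^5.
P(M) = 0.51839^5 = 0.037435
P(M+2) = 5 × 0.51839^4 × 0.48161^1 = 0.173897
P(M+4) = 10 × 0.51839^3 × 0.48161^2 = 0.323118
P(M+6) = 10 × 0.51839^2 × 0.48161^3 = 0.300192
P(M+8) = 5 × 0.51839^1 × 0.48161^4 = 0.139447
P(M+10) = 0.48161^5 = 0.025911
The M+4 peak is largest (0.323118); scaling to 100 gives 11.59 : 53.82 : 100.00 : 92.90 : 43.16 : 8.02.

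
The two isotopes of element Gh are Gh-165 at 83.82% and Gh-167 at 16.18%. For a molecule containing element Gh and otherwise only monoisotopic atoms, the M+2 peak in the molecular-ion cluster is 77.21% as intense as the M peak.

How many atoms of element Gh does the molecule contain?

For n independent Gh atoms, I(M+2)/I(M) = n · (abundance Gh-167) / (abundance Gh-165) = n · 0.1618/0.8382.
n = 0.7721 × 0.8382/0.1618 = 4.00 ≈ 4

4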